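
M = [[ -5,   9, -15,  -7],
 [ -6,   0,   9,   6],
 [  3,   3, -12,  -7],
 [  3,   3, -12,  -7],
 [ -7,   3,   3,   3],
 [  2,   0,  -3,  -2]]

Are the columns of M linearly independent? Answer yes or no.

Row reduce M to echelon form.
R2 ← R2 − (6/5)·R1: [0, -54/5, 27, 72/5]
R3 ← R3 + (3/5)·R1: [0, 42/5, -21, -56/5]
R4 ← R4 + (3/5)·R1: [0, 42/5, -21, -56/5]
R5 ← R5 − (7/5)·R1: [0, -48/5, 24, 64/5]
R6 ← R6 + (2/5)·R1: [0, 18/5, -9, -24/5]
R3 ← R3 + (7/9)·R2: [0, 0, 0, 0]
R4 ← R4 + (7/9)·R2: [0, 0, 0, 0]
R5 ← R5 − (8/9)·R2: [0, 0, 0, 0]
R6 ← R6 + (1/3)·R2: [0, 0, 0, 0]
2 pivots among 4 columns.
Only 2 < 4 pivot columns, so the columns are linearly dependent.

no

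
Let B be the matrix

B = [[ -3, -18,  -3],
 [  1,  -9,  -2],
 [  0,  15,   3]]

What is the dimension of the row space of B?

2

Row reduce to echelon form.
R2 ← R2 + (1/3)·R1: [0, -15, -3]
R3 ← R3 + R2: [0, 0, 0]
Echelon form has 2 nonzero rows, so rank(B) = 2.
The row space has dimension equal to the rank: 2.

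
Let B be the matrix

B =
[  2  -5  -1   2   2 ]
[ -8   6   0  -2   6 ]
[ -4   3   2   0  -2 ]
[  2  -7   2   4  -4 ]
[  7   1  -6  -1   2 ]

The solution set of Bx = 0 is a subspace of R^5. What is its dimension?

0

Row reduce to echelon form.
R2 ← R2 + (4)·R1: [0, -14, -4, 6, 14]
R3 ← R3 + (2)·R1: [0, -7, 0, 4, 2]
R4 ← R4 − R1: [0, -2, 3, 2, -6]
R5 ← R5 − (7/2)·R1: [0, 37/2, -5/2, -8, -5]
R3 ← R3 − (1/2)·R2: [0, 0, 2, 1, -5]
R4 ← R4 − (1/7)·R2: [0, 0, 25/7, 8/7, -8]
R5 ← R5 + (37/28)·R2: [0, 0, -109/14, -1/14, 27/2]
R4 ← R4 − (25/14)·R3: [0, 0, 0, -9/14, 13/14]
R5 ← R5 + (109/28)·R3: [0, 0, 0, 107/28, -167/28]
R5 ← R5 + (107/18)·R4: [0, 0, 0, 0, -4/9]
5 nonzero rows, so rank(B) = 5.
B has 5 columns; by rank–nullity, nullity = 5 − 5 = 0.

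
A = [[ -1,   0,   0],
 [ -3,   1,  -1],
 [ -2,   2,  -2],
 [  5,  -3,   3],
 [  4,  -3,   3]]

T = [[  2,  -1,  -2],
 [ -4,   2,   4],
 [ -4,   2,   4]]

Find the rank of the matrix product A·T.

First compute AT:
[[ -2,   1,   2],
 [ -6,   3,   6],
 [ -4,   2,   4],
 [ 10,  -5, -10],
 [  8,  -4,  -8]]
Now row reduce the product.
R2 ← R2 − (3)·R1: [0, 0, 0]
R3 ← R3 − (2)·R1: [0, 0, 0]
R4 ← R4 + (5)·R1: [0, 0, 0]
R5 ← R5 + (4)·R1: [0, 0, 0]
1 nonzero row, so rank(AT) = 1.

1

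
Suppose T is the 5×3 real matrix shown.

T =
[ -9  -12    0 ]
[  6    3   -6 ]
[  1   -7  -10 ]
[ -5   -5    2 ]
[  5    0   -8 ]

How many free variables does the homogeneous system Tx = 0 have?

Row reduce to echelon form.
R2 ← R2 + (2/3)·R1: [0, -5, -6]
R3 ← R3 + (1/9)·R1: [0, -25/3, -10]
R4 ← R4 − (5/9)·R1: [0, 5/3, 2]
R5 ← R5 + (5/9)·R1: [0, -20/3, -8]
R3 ← R3 − (5/3)·R2: [0, 0, 0]
R4 ← R4 + (1/3)·R2: [0, 0, 0]
R5 ← R5 − (4/3)·R2: [0, 0, 0]
2 nonzero rows, so rank(T) = 2.
T has 3 columns; by rank–nullity, nullity = 3 − 2 = 1.

1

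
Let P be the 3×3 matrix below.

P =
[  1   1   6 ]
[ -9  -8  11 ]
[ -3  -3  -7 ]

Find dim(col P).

Row reduce to echelon form.
R2 ← R2 + (9)·R1: [0, 1, 65]
R3 ← R3 + (3)·R1: [0, 0, 11]
Echelon form has 3 nonzero rows, so rank(P) = 3.
The column space has dimension equal to the rank: 3.

3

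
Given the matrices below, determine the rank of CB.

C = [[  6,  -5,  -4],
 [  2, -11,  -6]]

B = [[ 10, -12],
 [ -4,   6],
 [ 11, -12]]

First compute CB:
[[ 36, -54],
 [ -2, -18]]
Now row reduce the product.
R2 ← R2 + (1/18)·R1: [0, -21]
2 nonzero rows, so rank(CB) = 2.

2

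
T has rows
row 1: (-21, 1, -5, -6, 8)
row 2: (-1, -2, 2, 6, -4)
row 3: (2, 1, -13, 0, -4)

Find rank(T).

Row reduce to echelon form.
R2 ← R2 − (1/21)·R1: [0, -43/21, 47/21, 44/7, -92/21]
R3 ← R3 + (2/21)·R1: [0, 23/21, -283/21, -4/7, -68/21]
R3 ← R3 + (23/43)·R2: [0, 0, -528/43, 120/43, -240/43]
Echelon form has 3 nonzero rows, so rank(T) = 3.

3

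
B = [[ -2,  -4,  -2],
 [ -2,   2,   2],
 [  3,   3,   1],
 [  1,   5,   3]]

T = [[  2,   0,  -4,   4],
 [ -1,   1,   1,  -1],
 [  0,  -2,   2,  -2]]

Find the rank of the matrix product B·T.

1

First compute BT:
[[  0,   0,   0,   0],
 [ -6,  -2,  14, -14],
 [  3,   1,  -7,   7],
 [ -3,  -1,   7,  -7]]
Now row reduce the product.
Swap R1 ↔ R2
R3 ← R3 + (1/2)·R1: [0, 0, 0, 0]
R4 ← R4 − (1/2)·R1: [0, 0, 0, 0]
1 nonzero row, so rank(BT) = 1.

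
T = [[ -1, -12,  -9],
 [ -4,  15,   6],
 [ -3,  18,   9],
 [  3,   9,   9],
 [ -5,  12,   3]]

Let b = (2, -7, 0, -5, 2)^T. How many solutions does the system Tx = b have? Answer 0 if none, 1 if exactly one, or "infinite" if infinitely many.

0

Row reduce the augmented matrix [T | b].
R2 ← R2 − (4)·R1: [0, 63, 42, -15]
R3 ← R3 − (3)·R1: [0, 54, 36, -6]
R4 ← R4 + (3)·R1: [0, -27, -18, 1]
R5 ← R5 − (5)·R1: [0, 72, 48, -8]
R3 ← R3 − (6/7)·R2: [0, 0, 0, 48/7]
R4 ← R4 + (3/7)·R2: [0, 0, 0, -38/7]
R5 ← R5 − (8/7)·R2: [0, 0, 0, 64/7]
R4 ← R4 + (19/24)·R3: [0, 0, 0, 0]
R5 ← R5 − (4/3)·R3: [0, 0, 0, 0]
The echelon form has 3 nonzero rows; the last pivot sits in the augmented column, so rank(T) = 2 but rank([T|b]) = 3.
Since the ranks differ, the system is inconsistent.
It has no solutions.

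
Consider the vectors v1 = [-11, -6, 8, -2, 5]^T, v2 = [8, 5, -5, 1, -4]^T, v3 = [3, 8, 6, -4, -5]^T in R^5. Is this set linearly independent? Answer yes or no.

Form the matrix with these vectors as rows and row reduce.
R2 ← R2 + (8/11)·R1: [0, 7/11, 9/11, -5/11, -4/11]
R3 ← R3 + (3/11)·R1: [0, 70/11, 90/11, -50/11, -40/11]
R3 ← R3 − (10)·R2: [0, 0, 0, 0, 0]
2 nonzero rows, so the 3 vectors span a space of dimension 2.
Since 2 < 3, the vectors are linearly dependent.

no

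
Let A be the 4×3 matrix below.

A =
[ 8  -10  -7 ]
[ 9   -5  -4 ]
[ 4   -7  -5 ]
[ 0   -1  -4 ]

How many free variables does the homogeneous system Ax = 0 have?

Row reduce to echelon form.
R2 ← R2 − (9/8)·R1: [0, 25/4, 31/8]
R3 ← R3 − (1/2)·R1: [0, -2, -3/2]
R3 ← R3 + (8/25)·R2: [0, 0, -13/50]
R4 ← R4 + (4/25)·R2: [0, 0, -169/50]
R4 ← R4 − (13)·R3: [0, 0, 0]
3 nonzero rows, so rank(A) = 3.
A has 3 columns; by rank–nullity, nullity = 3 − 3 = 0.

0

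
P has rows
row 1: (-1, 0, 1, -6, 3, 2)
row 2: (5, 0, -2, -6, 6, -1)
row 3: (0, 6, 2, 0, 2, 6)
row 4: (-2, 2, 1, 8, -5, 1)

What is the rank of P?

Row reduce to echelon form.
R2 ← R2 + (5)·R1: [0, 0, 3, -36, 21, 9]
R4 ← R4 − (2)·R1: [0, 2, -1, 20, -11, -3]
Swap R2 ↔ R3
R4 ← R4 − (1/3)·R2: [0, 0, -5/3, 20, -35/3, -5]
R4 ← R4 + (5/9)·R3: [0, 0, 0, 0, 0, 0]
Echelon form has 3 nonzero rows, so rank(P) = 3.

3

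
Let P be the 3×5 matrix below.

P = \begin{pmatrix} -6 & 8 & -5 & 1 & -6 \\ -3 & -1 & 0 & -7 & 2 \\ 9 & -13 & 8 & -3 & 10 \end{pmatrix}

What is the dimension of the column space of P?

Row reduce to echelon form.
R2 ← R2 − (1/2)·R1: [0, -5, 5/2, -15/2, 5]
R3 ← R3 + (3/2)·R1: [0, -1, 1/2, -3/2, 1]
R3 ← R3 − (1/5)·R2: [0, 0, 0, 0, 0]
Echelon form has 2 nonzero rows, so rank(P) = 2.
The column space has dimension equal to the rank: 2.

2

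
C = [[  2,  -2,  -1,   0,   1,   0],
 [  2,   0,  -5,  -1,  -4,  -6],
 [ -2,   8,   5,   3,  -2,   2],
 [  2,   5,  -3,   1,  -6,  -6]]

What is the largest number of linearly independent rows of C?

3

Row reduce to echelon form.
R2 ← R2 − R1: [0, 2, -4, -1, -5, -6]
R3 ← R3 + R1: [0, 6, 4, 3, -1, 2]
R4 ← R4 − R1: [0, 7, -2, 1, -7, -6]
R3 ← R3 − (3)·R2: [0, 0, 16, 6, 14, 20]
R4 ← R4 − (7/2)·R2: [0, 0, 12, 9/2, 21/2, 15]
R4 ← R4 − (3/4)·R3: [0, 0, 0, 0, 0, 0]
Echelon form has 3 nonzero rows, so rank(C) = 3.
The rank gives the maximum number of linearly independent rows: 3.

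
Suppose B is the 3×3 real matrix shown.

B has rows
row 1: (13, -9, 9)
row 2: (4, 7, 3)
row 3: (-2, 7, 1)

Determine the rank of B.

3

Row reduce to echelon form.
R2 ← R2 − (4/13)·R1: [0, 127/13, 3/13]
R3 ← R3 + (2/13)·R1: [0, 73/13, 31/13]
R3 ← R3 − (73/127)·R2: [0, 0, 286/127]
Echelon form has 3 nonzero rows, so rank(B) = 3.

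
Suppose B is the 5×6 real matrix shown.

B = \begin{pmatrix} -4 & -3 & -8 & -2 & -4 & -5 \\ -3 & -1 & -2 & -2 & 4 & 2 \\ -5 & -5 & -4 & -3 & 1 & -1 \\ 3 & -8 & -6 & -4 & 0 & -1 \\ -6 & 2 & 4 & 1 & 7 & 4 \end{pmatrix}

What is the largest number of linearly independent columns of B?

Row reduce to echelon form.
R2 ← R2 − (3/4)·R1: [0, 5/4, 4, -1/2, 7, 23/4]
R3 ← R3 − (5/4)·R1: [0, -5/4, 6, -1/2, 6, 21/4]
R4 ← R4 + (3/4)·R1: [0, -41/4, -12, -11/2, -3, -19/4]
R5 ← R5 − (3/2)·R1: [0, 13/2, 16, 4, 13, 23/2]
R3 ← R3 + R2: [0, 0, 10, -1, 13, 11]
R4 ← R4 + (41/5)·R2: [0, 0, 104/5, -48/5, 272/5, 212/5]
R5 ← R5 − (26/5)·R2: [0, 0, -24/5, 33/5, -117/5, -92/5]
R4 ← R4 − (52/25)·R3: [0, 0, 0, -188/25, 684/25, 488/25]
R5 ← R5 + (12/25)·R3: [0, 0, 0, 153/25, -429/25, -328/25]
R5 ← R5 + (153/188)·R4: [0, 0, 0, 0, 240/47, 130/47]
Echelon form has 5 nonzero rows, so rank(B) = 5.
The rank gives the maximum number of linearly independent columns: 5.

5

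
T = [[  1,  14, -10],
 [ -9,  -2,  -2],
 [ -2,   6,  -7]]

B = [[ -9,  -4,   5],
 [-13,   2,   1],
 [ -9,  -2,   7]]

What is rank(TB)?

First compute TB:
[[-101,  44, -51],
 [125,  36, -61],
 [  3,  34, -53]]
Now row reduce the product.
R2 ← R2 + (125/101)·R1: [0, 9136/101, -12536/101]
R3 ← R3 + (3/101)·R1: [0, 3566/101, -5506/101]
R3 ← R3 − (1783/4568)·R2: [0, 0, -3465/571]
3 nonzero rows, so rank(TB) = 3.

3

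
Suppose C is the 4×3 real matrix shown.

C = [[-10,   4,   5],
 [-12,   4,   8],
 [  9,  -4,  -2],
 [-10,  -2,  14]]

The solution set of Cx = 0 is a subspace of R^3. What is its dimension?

0

Row reduce to echelon form.
R2 ← R2 − (6/5)·R1: [0, -4/5, 2]
R3 ← R3 + (9/10)·R1: [0, -2/5, 5/2]
R4 ← R4 − R1: [0, -6, 9]
R3 ← R3 − (1/2)·R2: [0, 0, 3/2]
R4 ← R4 − (15/2)·R2: [0, 0, -6]
R4 ← R4 + (4)·R3: [0, 0, 0]
3 nonzero rows, so rank(C) = 3.
C has 3 columns; by rank–nullity, nullity = 3 − 3 = 0.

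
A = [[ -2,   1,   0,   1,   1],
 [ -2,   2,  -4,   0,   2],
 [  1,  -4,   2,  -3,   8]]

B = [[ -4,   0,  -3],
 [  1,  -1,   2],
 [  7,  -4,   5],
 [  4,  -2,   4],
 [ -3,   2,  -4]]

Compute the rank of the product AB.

First compute AB:
[[ 10,  -1,   8],
 [-24,  18, -18],
 [-30,  18, -45]]
Now row reduce the product.
R2 ← R2 + (12/5)·R1: [0, 78/5, 6/5]
R3 ← R3 + (3)·R1: [0, 15, -21]
R3 ← R3 − (25/26)·R2: [0, 0, -288/13]
3 nonzero rows, so rank(AB) = 3.

3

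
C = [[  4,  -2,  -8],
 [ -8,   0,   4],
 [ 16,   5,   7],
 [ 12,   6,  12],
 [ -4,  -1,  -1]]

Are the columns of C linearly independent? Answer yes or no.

Row reduce C to echelon form.
R2 ← R2 + (2)·R1: [0, -4, -12]
R3 ← R3 − (4)·R1: [0, 13, 39]
R4 ← R4 − (3)·R1: [0, 12, 36]
R5 ← R5 + R1: [0, -3, -9]
R3 ← R3 + (13/4)·R2: [0, 0, 0]
R4 ← R4 + (3)·R2: [0, 0, 0]
R5 ← R5 − (3/4)·R2: [0, 0, 0]
2 pivots among 3 columns.
Only 2 < 3 pivot columns, so the columns are linearly dependent.

no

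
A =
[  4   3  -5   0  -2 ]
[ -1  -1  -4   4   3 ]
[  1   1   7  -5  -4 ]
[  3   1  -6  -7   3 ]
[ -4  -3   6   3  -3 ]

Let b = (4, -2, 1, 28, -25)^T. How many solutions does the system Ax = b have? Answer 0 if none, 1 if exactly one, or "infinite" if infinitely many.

Row reduce the augmented matrix [A | b].
R2 ← R2 + (1/4)·R1: [0, -1/4, -21/4, 4, 5/2, -1]
R3 ← R3 − (1/4)·R1: [0, 1/4, 33/4, -5, -7/2, 0]
R4 ← R4 − (3/4)·R1: [0, -5/4, -9/4, -7, 9/2, 25]
R5 ← R5 + R1: [0, 0, 1, 3, -5, -21]
R3 ← R3 + R2: [0, 0, 3, -1, -1, -1]
R4 ← R4 − (5)·R2: [0, 0, 24, -27, -8, 30]
R4 ← R4 − (8)·R3: [0, 0, 0, -19, 0, 38]
R5 ← R5 − (1/3)·R3: [0, 0, 0, 10/3, -14/3, -62/3]
R5 ← R5 + (10/57)·R4: [0, 0, 0, 0, -14/3, -14]
The echelon form has 5 nonzero rows, and every pivot lies in the first 5 columns, so rank(A) = rank([A|b]) = 5.
The system is consistent.
rank = 5 = number of unknowns, so the solution is unique.

1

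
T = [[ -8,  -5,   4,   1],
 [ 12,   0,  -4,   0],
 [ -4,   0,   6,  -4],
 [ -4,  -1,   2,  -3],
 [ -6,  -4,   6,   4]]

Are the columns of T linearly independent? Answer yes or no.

yes

Row reduce T to echelon form.
R2 ← R2 + (3/2)·R1: [0, -15/2, 2, 3/2]
R3 ← R3 − (1/2)·R1: [0, 5/2, 4, -9/2]
R4 ← R4 − (1/2)·R1: [0, 3/2, 0, -7/2]
R5 ← R5 − (3/4)·R1: [0, -1/4, 3, 13/4]
R3 ← R3 + (1/3)·R2: [0, 0, 14/3, -4]
R4 ← R4 + (1/5)·R2: [0, 0, 2/5, -16/5]
R5 ← R5 − (1/30)·R2: [0, 0, 44/15, 16/5]
R4 ← R4 − (3/35)·R3: [0, 0, 0, -20/7]
R5 ← R5 − (22/35)·R3: [0, 0, 0, 40/7]
R5 ← R5 + (2)·R4: [0, 0, 0, 0]
4 pivots among 4 columns.
Every column is a pivot column, so the columns are linearly independent.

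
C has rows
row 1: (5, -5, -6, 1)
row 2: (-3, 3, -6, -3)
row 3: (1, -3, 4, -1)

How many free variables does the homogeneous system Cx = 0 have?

1

Row reduce to echelon form.
R2 ← R2 + (3/5)·R1: [0, 0, -48/5, -12/5]
R3 ← R3 − (1/5)·R1: [0, -2, 26/5, -6/5]
Swap R2 ↔ R3
3 nonzero rows, so rank(C) = 3.
C has 4 columns; by rank–nullity, nullity = 4 − 3 = 1.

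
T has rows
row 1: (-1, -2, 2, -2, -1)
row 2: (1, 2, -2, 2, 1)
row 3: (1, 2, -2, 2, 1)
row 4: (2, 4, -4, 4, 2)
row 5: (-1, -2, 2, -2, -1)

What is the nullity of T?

4

Row reduce to echelon form.
R2 ← R2 + R1: [0, 0, 0, 0, 0]
R3 ← R3 + R1: [0, 0, 0, 0, 0]
R4 ← R4 + (2)·R1: [0, 0, 0, 0, 0]
R5 ← R5 − R1: [0, 0, 0, 0, 0]
1 nonzero row, so rank(T) = 1.
T has 5 columns; by rank–nullity, nullity = 5 − 1 = 4.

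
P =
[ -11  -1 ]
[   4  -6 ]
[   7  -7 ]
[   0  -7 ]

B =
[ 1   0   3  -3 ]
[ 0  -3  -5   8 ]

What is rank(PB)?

First compute PB:
[[-11,   3, -28,  25],
 [  4,  18,  42, -60],
 [  7,  21,  56, -77],
 [  0,  21,  35, -56]]
Now row reduce the product.
R2 ← R2 + (4/11)·R1: [0, 210/11, 350/11, -560/11]
R3 ← R3 + (7/11)·R1: [0, 252/11, 420/11, -672/11]
R3 ← R3 − (6/5)·R2: [0, 0, 0, 0]
R4 ← R4 − (11/10)·R2: [0, 0, 0, 0]
2 nonzero rows, so rank(PB) = 2.

2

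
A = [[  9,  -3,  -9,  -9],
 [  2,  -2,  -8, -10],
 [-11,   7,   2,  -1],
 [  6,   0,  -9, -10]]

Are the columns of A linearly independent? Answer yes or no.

Row reduce A to echelon form.
R2 ← R2 − (2/9)·R1: [0, -4/3, -6, -8]
R3 ← R3 + (11/9)·R1: [0, 10/3, -9, -12]
R4 ← R4 − (2/3)·R1: [0, 2, -3, -4]
R3 ← R3 + (5/2)·R2: [0, 0, -24, -32]
R4 ← R4 + (3/2)·R2: [0, 0, -12, -16]
R4 ← R4 − (1/2)·R3: [0, 0, 0, 0]
3 pivots among 4 columns.
Only 3 < 4 pivot columns, so the columns are linearly dependent.

no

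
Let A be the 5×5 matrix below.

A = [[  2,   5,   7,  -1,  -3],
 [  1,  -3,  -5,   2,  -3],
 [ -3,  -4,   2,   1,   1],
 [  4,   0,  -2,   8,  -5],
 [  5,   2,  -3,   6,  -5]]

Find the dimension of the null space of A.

1

Row reduce to echelon form.
R2 ← R2 − (1/2)·R1: [0, -11/2, -17/2, 5/2, -3/2]
R3 ← R3 + (3/2)·R1: [0, 7/2, 25/2, -1/2, -7/2]
R4 ← R4 − (2)·R1: [0, -10, -16, 10, 1]
R5 ← R5 − (5/2)·R1: [0, -21/2, -41/2, 17/2, 5/2]
R3 ← R3 + (7/11)·R2: [0, 0, 78/11, 12/11, -49/11]
R4 ← R4 − (20/11)·R2: [0, 0, -6/11, 60/11, 41/11]
R5 ← R5 − (21/11)·R2: [0, 0, -47/11, 41/11, 59/11]
R4 ← R4 + (1/13)·R3: [0, 0, 0, 72/13, 44/13]
R5 ← R5 + (47/78)·R3: [0, 0, 0, 57/13, 209/78]
R5 ← R5 − (19/24)·R4: [0, 0, 0, 0, 0]
4 nonzero rows, so rank(A) = 4.
A has 5 columns; by rank–nullity, nullity = 5 − 4 = 1.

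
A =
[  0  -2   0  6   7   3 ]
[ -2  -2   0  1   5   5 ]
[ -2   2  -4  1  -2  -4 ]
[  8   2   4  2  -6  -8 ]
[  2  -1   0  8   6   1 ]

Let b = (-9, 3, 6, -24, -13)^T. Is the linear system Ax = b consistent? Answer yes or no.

yes

Row reduce the augmented matrix [A | b].
Swap R1 ↔ R2
R3 ← R3 − R1: [0, 4, -4, 0, -7, -9, 3]
R4 ← R4 + (4)·R1: [0, -6, 4, 6, 14, 12, -12]
R5 ← R5 + R1: [0, -3, 0, 9, 11, 6, -10]
R3 ← R3 + (2)·R2: [0, 0, -4, 12, 7, -3, -15]
R4 ← R4 − (3)·R2: [0, 0, 4, -12, -7, 3, 15]
R5 ← R5 − (3/2)·R2: [0, 0, 0, 0, 1/2, 3/2, 7/2]
R4 ← R4 + R3: [0, 0, 0, 0, 0, 0, 0]
Swap R4 ↔ R5
The echelon form has 4 nonzero rows, and every pivot lies in the first 6 columns, so rank(A) = rank([A|b]) = 4.
The system is consistent.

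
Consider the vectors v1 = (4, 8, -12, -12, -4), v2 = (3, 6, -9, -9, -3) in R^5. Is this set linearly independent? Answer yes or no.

Form the matrix with these vectors as rows and row reduce.
R2 ← R2 − (3/4)·R1: [0, 0, 0, 0, 0]
1 nonzero row, so the 2 vectors span a space of dimension 1.
Since 1 < 2, the vectors are linearly dependent.

no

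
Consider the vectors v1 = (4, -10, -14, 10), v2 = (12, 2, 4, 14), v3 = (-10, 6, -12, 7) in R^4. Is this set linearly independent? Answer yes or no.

Form the matrix with these vectors as rows and row reduce.
R2 ← R2 − (3)·R1: [0, 32, 46, -16]
R3 ← R3 + (5/2)·R1: [0, -19, -47, 32]
R3 ← R3 + (19/32)·R2: [0, 0, -315/16, 45/2]
3 nonzero rows, so the 3 vectors span a space of dimension 3.
Since 3 = 3, the vectors are linearly independent.

yes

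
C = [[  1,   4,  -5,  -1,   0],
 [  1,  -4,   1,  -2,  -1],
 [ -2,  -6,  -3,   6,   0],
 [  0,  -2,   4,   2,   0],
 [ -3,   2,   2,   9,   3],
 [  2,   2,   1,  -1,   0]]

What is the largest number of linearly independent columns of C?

5

Row reduce to echelon form.
R2 ← R2 − R1: [0, -8, 6, -1, -1]
R3 ← R3 + (2)·R1: [0, 2, -13, 4, 0]
R5 ← R5 + (3)·R1: [0, 14, -13, 6, 3]
R6 ← R6 − (2)·R1: [0, -6, 11, 1, 0]
R3 ← R3 + (1/4)·R2: [0, 0, -23/2, 15/4, -1/4]
R4 ← R4 − (1/4)·R2: [0, 0, 5/2, 9/4, 1/4]
R5 ← R5 + (7/4)·R2: [0, 0, -5/2, 17/4, 5/4]
R6 ← R6 − (3/4)·R2: [0, 0, 13/2, 7/4, 3/4]
R4 ← R4 + (5/23)·R3: [0, 0, 0, 141/46, 9/46]
R5 ← R5 − (5/23)·R3: [0, 0, 0, 79/23, 30/23]
R6 ← R6 + (13/23)·R3: [0, 0, 0, 89/23, 14/23]
R5 ← R5 − (158/141)·R4: [0, 0, 0, 0, 51/47]
R6 ← R6 − (178/141)·R4: [0, 0, 0, 0, 17/47]
R6 ← R6 − (1/3)·R5: [0, 0, 0, 0, 0]
Echelon form has 5 nonzero rows, so rank(C) = 5.
The rank gives the maximum number of linearly independent columns: 5.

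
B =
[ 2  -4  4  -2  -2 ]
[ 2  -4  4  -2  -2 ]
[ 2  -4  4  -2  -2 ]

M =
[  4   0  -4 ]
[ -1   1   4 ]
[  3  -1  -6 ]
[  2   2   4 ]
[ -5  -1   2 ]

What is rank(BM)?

1

First compute BM:
[[ 30, -10, -60],
 [ 30, -10, -60],
 [ 30, -10, -60]]
Now row reduce the product.
R2 ← R2 − R1: [0, 0, 0]
R3 ← R3 − R1: [0, 0, 0]
1 nonzero row, so rank(BM) = 1.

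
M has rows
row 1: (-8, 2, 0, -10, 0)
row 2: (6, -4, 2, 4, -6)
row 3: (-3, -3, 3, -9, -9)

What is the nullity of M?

Row reduce to echelon form.
R2 ← R2 + (3/4)·R1: [0, -5/2, 2, -7/2, -6]
R3 ← R3 − (3/8)·R1: [0, -15/4, 3, -21/4, -9]
R3 ← R3 − (3/2)·R2: [0, 0, 0, 0, 0]
2 nonzero rows, so rank(M) = 2.
M has 5 columns; by rank–nullity, nullity = 5 − 2 = 3.

3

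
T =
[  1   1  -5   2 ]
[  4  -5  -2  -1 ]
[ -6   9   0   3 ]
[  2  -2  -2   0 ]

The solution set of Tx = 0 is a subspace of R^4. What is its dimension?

Row reduce to echelon form.
R2 ← R2 − (4)·R1: [0, -9, 18, -9]
R3 ← R3 + (6)·R1: [0, 15, -30, 15]
R4 ← R4 − (2)·R1: [0, -4, 8, -4]
R3 ← R3 + (5/3)·R2: [0, 0, 0, 0]
R4 ← R4 − (4/9)·R2: [0, 0, 0, 0]
2 nonzero rows, so rank(T) = 2.
T has 4 columns; by rank–nullity, nullity = 4 − 2 = 2.

2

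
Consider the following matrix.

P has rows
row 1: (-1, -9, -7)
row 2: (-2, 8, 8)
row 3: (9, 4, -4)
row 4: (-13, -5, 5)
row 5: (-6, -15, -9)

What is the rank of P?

Row reduce to echelon form.
R2 ← R2 − (2)·R1: [0, 26, 22]
R3 ← R3 + (9)·R1: [0, -77, -67]
R4 ← R4 − (13)·R1: [0, 112, 96]
R5 ← R5 − (6)·R1: [0, 39, 33]
R3 ← R3 + (77/26)·R2: [0, 0, -24/13]
R4 ← R4 − (56/13)·R2: [0, 0, 16/13]
R5 ← R5 − (3/2)·R2: [0, 0, 0]
R4 ← R4 + (2/3)·R3: [0, 0, 0]
Echelon form has 3 nonzero rows, so rank(P) = 3.

3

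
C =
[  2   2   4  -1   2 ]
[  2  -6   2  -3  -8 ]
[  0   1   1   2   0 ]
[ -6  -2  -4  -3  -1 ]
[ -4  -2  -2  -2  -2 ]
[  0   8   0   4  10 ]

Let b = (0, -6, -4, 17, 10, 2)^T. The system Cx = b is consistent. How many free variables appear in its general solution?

Row reduce the augmented matrix [C | b].
R2 ← R2 − R1: [0, -8, -2, -2, -10, -6]
R4 ← R4 + (3)·R1: [0, 4, 8, -6, 5, 17]
R5 ← R5 + (2)·R1: [0, 2, 6, -4, 2, 10]
R3 ← R3 + (1/8)·R2: [0, 0, 3/4, 7/4, -5/4, -19/4]
R4 ← R4 + (1/2)·R2: [0, 0, 7, -7, 0, 14]
R5 ← R5 + (1/4)·R2: [0, 0, 11/2, -9/2, -1/2, 17/2]
R6 ← R6 + R2: [0, 0, -2, 2, 0, -4]
R4 ← R4 − (28/3)·R3: [0, 0, 0, -70/3, 35/3, 175/3]
R5 ← R5 − (22/3)·R3: [0, 0, 0, -52/3, 26/3, 130/3]
R6 ← R6 + (8/3)·R3: [0, 0, 0, 20/3, -10/3, -50/3]
R5 ← R5 − (26/35)·R4: [0, 0, 0, 0, 0, 0]
R6 ← R6 + (2/7)·R4: [0, 0, 0, 0, 0, 0]
The echelon form has 4 nonzero rows, and every pivot lies in the first 5 columns, so rank(C) = rank([C|b]) = 4.
The system is consistent.
Free variables = (unknowns) − (rank) = 5 − 4 = 1.

1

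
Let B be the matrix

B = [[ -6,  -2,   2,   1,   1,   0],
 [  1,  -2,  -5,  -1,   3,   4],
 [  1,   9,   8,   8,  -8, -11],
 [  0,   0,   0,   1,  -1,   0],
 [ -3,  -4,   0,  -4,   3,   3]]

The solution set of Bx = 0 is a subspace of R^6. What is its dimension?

2

Row reduce to echelon form.
R2 ← R2 + (1/6)·R1: [0, -7/3, -14/3, -5/6, 19/6, 4]
R3 ← R3 + (1/6)·R1: [0, 26/3, 25/3, 49/6, -47/6, -11]
R5 ← R5 − (1/2)·R1: [0, -3, -1, -9/2, 5/2, 3]
R3 ← R3 + (26/7)·R2: [0, 0, -9, 71/14, 55/14, 27/7]
R5 ← R5 − (9/7)·R2: [0, 0, 5, -24/7, -11/7, -15/7]
R5 ← R5 + (5/9)·R3: [0, 0, 0, -11/18, 11/18, 0]
R5 ← R5 + (11/18)·R4: [0, 0, 0, 0, 0, 0]
4 nonzero rows, so rank(B) = 4.
B has 6 columns; by rank–nullity, nullity = 6 − 4 = 2.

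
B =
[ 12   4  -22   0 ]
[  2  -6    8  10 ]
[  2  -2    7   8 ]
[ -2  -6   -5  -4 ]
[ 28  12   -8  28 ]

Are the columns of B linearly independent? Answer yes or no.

no

Row reduce B to echelon form.
R2 ← R2 − (1/6)·R1: [0, -20/3, 35/3, 10]
R3 ← R3 − (1/6)·R1: [0, -8/3, 32/3, 8]
R4 ← R4 + (1/6)·R1: [0, -16/3, -26/3, -4]
R5 ← R5 − (7/3)·R1: [0, 8/3, 130/3, 28]
R3 ← R3 − (2/5)·R2: [0, 0, 6, 4]
R4 ← R4 − (4/5)·R2: [0, 0, -18, -12]
R5 ← R5 + (2/5)·R2: [0, 0, 48, 32]
R4 ← R4 + (3)·R3: [0, 0, 0, 0]
R5 ← R5 − (8)·R3: [0, 0, 0, 0]
3 pivots among 4 columns.
Only 3 < 4 pivot columns, so the columns are linearly dependent.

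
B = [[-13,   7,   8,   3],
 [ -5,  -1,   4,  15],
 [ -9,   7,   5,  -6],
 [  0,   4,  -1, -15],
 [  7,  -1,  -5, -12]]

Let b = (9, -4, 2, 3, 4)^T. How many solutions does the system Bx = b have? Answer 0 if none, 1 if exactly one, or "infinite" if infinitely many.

Row reduce the augmented matrix [B | b].
R2 ← R2 − (5/13)·R1: [0, -48/13, 12/13, 180/13, -97/13]
R3 ← R3 − (9/13)·R1: [0, 28/13, -7/13, -105/13, -55/13]
R5 ← R5 + (7/13)·R1: [0, 36/13, -9/13, -135/13, 115/13]
R3 ← R3 + (7/12)·R2: [0, 0, 0, 0, -103/12]
R4 ← R4 + (13/12)·R2: [0, 0, 0, 0, -61/12]
R5 ← R5 + (3/4)·R2: [0, 0, 0, 0, 13/4]
R4 ← R4 − (61/103)·R3: [0, 0, 0, 0, 0]
R5 ← R5 + (39/103)·R3: [0, 0, 0, 0, 0]
The echelon form has 3 nonzero rows; the last pivot sits in the augmented column, so rank(B) = 2 but rank([B|b]) = 3.
Since the ranks differ, the system is inconsistent.
It has no solutions.

0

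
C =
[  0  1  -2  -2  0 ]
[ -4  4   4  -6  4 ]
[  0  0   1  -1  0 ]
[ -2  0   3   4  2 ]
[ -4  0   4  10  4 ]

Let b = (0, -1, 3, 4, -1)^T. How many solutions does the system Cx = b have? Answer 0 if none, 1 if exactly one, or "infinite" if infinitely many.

0

Row reduce the augmented matrix [C | b].
Swap R1 ↔ R2
R4 ← R4 − (1/2)·R1: [0, -2, 1, 7, 0, 9/2]
R5 ← R5 − R1: [0, -4, 0, 16, 0, 0]
R4 ← R4 + (2)·R2: [0, 0, -3, 3, 0, 9/2]
R5 ← R5 + (4)·R2: [0, 0, -8, 8, 0, 0]
R4 ← R4 + (3)·R3: [0, 0, 0, 0, 0, 27/2]
R5 ← R5 + (8)·R3: [0, 0, 0, 0, 0, 24]
R5 ← R5 − (16/9)·R4: [0, 0, 0, 0, 0, 0]
The echelon form has 4 nonzero rows; the last pivot sits in the augmented column, so rank(C) = 3 but rank([C|b]) = 4.
Since the ranks differ, the system is inconsistent.
It has no solutions.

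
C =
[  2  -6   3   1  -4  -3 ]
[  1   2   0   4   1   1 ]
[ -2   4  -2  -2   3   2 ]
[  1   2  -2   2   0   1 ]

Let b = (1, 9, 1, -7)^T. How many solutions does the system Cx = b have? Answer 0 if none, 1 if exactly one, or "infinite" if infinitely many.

0

Row reduce the augmented matrix [C | b].
R2 ← R2 − (1/2)·R1: [0, 5, -3/2, 7/2, 3, 5/2, 17/2]
R3 ← R3 + R1: [0, -2, 1, -1, -1, -1, 2]
R4 ← R4 − (1/2)·R1: [0, 5, -7/2, 3/2, 2, 5/2, -15/2]
R3 ← R3 + (2/5)·R2: [0, 0, 2/5, 2/5, 1/5, 0, 27/5]
R4 ← R4 − R2: [0, 0, -2, -2, -1, 0, -16]
R4 ← R4 + (5)·R3: [0, 0, 0, 0, 0, 0, 11]
The echelon form has 4 nonzero rows; the last pivot sits in the augmented column, so rank(C) = 3 but rank([C|b]) = 4.
Since the ranks differ, the system is inconsistent.
It has no solutions.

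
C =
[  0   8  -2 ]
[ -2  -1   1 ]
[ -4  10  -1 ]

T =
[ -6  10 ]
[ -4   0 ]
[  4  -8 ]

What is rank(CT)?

First compute CT:
[[-40,  16],
 [ 20, -28],
 [-20, -32]]
Now row reduce the product.
R2 ← R2 + (1/2)·R1: [0, -20]
R3 ← R3 − (1/2)·R1: [0, -40]
R3 ← R3 − (2)·R2: [0, 0]
2 nonzero rows, so rank(CT) = 2.

2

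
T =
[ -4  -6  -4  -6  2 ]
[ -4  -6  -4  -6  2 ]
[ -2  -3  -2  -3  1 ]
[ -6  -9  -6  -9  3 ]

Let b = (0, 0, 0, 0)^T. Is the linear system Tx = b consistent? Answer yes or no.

Row reduce the augmented matrix [T | b].
R2 ← R2 − R1: [0, 0, 0, 0, 0, 0]
R3 ← R3 − (1/2)·R1: [0, 0, 0, 0, 0, 0]
R4 ← R4 − (3/2)·R1: [0, 0, 0, 0, 0, 0]
The echelon form has 1 nonzero rows, and every pivot lies in the first 5 columns, so rank(T) = rank([T|b]) = 1.
The system is consistent.

yes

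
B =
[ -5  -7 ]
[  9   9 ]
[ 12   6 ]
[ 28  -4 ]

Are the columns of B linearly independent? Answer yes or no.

yes

Row reduce B to echelon form.
R2 ← R2 + (9/5)·R1: [0, -18/5]
R3 ← R3 + (12/5)·R1: [0, -54/5]
R4 ← R4 + (28/5)·R1: [0, -216/5]
R3 ← R3 − (3)·R2: [0, 0]
R4 ← R4 − (12)·R2: [0, 0]
2 pivots among 2 columns.
Every column is a pivot column, so the columns are linearly independent.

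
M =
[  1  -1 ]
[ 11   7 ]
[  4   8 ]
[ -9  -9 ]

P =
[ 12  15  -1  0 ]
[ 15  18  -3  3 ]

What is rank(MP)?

2

First compute MP:
[[ -3,  -3,   2,  -3],
 [237, 291, -32,  21],
 [168, 204, -28,  24],
 [-243, -297,  36, -27]]
Now row reduce the product.
R2 ← R2 + (79)·R1: [0, 54, 126, -216]
R3 ← R3 + (56)·R1: [0, 36, 84, -144]
R4 ← R4 − (81)·R1: [0, -54, -126, 216]
R3 ← R3 − (2/3)·R2: [0, 0, 0, 0]
R4 ← R4 + R2: [0, 0, 0, 0]
2 nonzero rows, so rank(MP) = 2.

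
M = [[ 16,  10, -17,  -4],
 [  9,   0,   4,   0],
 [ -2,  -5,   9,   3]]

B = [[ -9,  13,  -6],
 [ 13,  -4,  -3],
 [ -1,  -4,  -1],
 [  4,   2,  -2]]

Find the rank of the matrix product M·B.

3

First compute MB:
[[-13, 228, -101],
 [-85, 101, -58],
 [-44, -36,  12]]
Now row reduce the product.
R2 ← R2 − (85/13)·R1: [0, -18067/13, 7831/13]
R3 ← R3 − (44/13)·R1: [0, -10500/13, 4600/13]
R3 ← R3 − (1500/2581)·R2: [0, 0, 9700/2581]
3 nonzero rows, so rank(MB) = 3.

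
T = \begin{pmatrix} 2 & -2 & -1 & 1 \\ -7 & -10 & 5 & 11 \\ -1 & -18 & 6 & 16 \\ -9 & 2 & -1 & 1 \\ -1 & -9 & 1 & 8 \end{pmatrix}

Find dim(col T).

Row reduce to echelon form.
R2 ← R2 + (7/2)·R1: [0, -17, 3/2, 29/2]
R3 ← R3 + (1/2)·R1: [0, -19, 11/2, 33/2]
R4 ← R4 + (9/2)·R1: [0, -7, -11/2, 11/2]
R5 ← R5 + (1/2)·R1: [0, -10, 1/2, 17/2]
R3 ← R3 − (19/17)·R2: [0, 0, 65/17, 5/17]
R4 ← R4 − (7/17)·R2: [0, 0, -104/17, -8/17]
R5 ← R5 − (10/17)·R2: [0, 0, -13/34, -1/34]
R4 ← R4 + (8/5)·R3: [0, 0, 0, 0]
R5 ← R5 + (1/10)·R3: [0, 0, 0, 0]
Echelon form has 3 nonzero rows, so rank(T) = 3.
The column space has dimension equal to the rank: 3.

3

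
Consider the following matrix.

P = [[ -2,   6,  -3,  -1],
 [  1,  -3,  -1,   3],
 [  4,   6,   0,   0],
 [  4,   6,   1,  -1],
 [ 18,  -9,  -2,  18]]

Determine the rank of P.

3

Row reduce to echelon form.
R2 ← R2 + (1/2)·R1: [0, 0, -5/2, 5/2]
R3 ← R3 + (2)·R1: [0, 18, -6, -2]
R4 ← R4 + (2)·R1: [0, 18, -5, -3]
R5 ← R5 + (9)·R1: [0, 45, -29, 9]
Swap R2 ↔ R3
R4 ← R4 − R2: [0, 0, 1, -1]
R5 ← R5 − (5/2)·R2: [0, 0, -14, 14]
R4 ← R4 + (2/5)·R3: [0, 0, 0, 0]
R5 ← R5 − (28/5)·R3: [0, 0, 0, 0]
Echelon form has 3 nonzero rows, so rank(P) = 3.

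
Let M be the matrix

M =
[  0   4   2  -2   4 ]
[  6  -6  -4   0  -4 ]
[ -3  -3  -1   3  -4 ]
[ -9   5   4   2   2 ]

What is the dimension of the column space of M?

Row reduce to echelon form.
Swap R1 ↔ R2
R3 ← R3 + (1/2)·R1: [0, -6, -3, 3, -6]
R4 ← R4 + (3/2)·R1: [0, -4, -2, 2, -4]
R3 ← R3 + (3/2)·R2: [0, 0, 0, 0, 0]
R4 ← R4 + R2: [0, 0, 0, 0, 0]
Echelon form has 2 nonzero rows, so rank(M) = 2.
The column space has dimension equal to the rank: 2.

2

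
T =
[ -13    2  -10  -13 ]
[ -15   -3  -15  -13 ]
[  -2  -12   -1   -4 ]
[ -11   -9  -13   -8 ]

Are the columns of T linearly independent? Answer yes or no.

Row reduce T to echelon form.
R2 ← R2 − (15/13)·R1: [0, -69/13, -45/13, 2]
R3 ← R3 − (2/13)·R1: [0, -160/13, 7/13, -2]
R4 ← R4 − (11/13)·R1: [0, -139/13, -59/13, 3]
R3 ← R3 − (160/69)·R2: [0, 0, 197/23, -458/69]
R4 ← R4 − (139/69)·R2: [0, 0, 56/23, -71/69]
R4 ← R4 − (56/197)·R3: [0, 0, 0, 169/197]
4 pivots among 4 columns.
Every column is a pivot column, so the columns are linearly independent.

yes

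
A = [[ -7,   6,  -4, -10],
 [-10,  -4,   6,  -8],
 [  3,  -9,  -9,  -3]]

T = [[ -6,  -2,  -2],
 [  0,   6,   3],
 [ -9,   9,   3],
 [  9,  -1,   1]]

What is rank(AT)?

2

First compute AT:
[[-12,  24,  10],
 [-66,  58,  18],
 [ 36, -138, -63]]
Now row reduce the product.
R2 ← R2 − (11/2)·R1: [0, -74, -37]
R3 ← R3 + (3)·R1: [0, -66, -33]
R3 ← R3 − (33/37)·R2: [0, 0, 0]
2 nonzero rows, so rank(AT) = 2.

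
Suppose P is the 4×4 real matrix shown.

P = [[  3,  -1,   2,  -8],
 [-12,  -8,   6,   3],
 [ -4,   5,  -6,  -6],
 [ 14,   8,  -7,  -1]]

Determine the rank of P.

4

Row reduce to echelon form.
R2 ← R2 + (4)·R1: [0, -12, 14, -29]
R3 ← R3 + (4/3)·R1: [0, 11/3, -10/3, -50/3]
R4 ← R4 − (14/3)·R1: [0, 38/3, -49/3, 109/3]
R3 ← R3 + (11/36)·R2: [0, 0, 17/18, -919/36]
R4 ← R4 + (19/18)·R2: [0, 0, -14/9, 103/18]
R4 ← R4 + (28/17)·R3: [0, 0, 0, -1235/34]
Echelon form has 4 nonzero rows, so rank(P) = 4.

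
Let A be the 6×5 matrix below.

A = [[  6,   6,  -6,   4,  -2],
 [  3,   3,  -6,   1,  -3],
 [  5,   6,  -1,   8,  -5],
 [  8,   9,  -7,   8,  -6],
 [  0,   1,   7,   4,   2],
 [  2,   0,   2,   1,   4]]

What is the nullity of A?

1

Row reduce to echelon form.
R2 ← R2 − (1/2)·R1: [0, 0, -3, -1, -2]
R3 ← R3 − (5/6)·R1: [0, 1, 4, 14/3, -10/3]
R4 ← R4 − (4/3)·R1: [0, 1, 1, 8/3, -10/3]
R6 ← R6 − (1/3)·R1: [0, -2, 4, -1/3, 14/3]
Swap R2 ↔ R3
R4 ← R4 − R2: [0, 0, -3, -2, 0]
R5 ← R5 − R2: [0, 0, 3, -2/3, 16/3]
R6 ← R6 + (2)·R2: [0, 0, 12, 9, -2]
R4 ← R4 − R3: [0, 0, 0, -1, 2]
R5 ← R5 + R3: [0, 0, 0, -5/3, 10/3]
R6 ← R6 + (4)·R3: [0, 0, 0, 5, -10]
R5 ← R5 − (5/3)·R4: [0, 0, 0, 0, 0]
R6 ← R6 + (5)·R4: [0, 0, 0, 0, 0]
4 nonzero rows, so rank(A) = 4.
A has 5 columns; by rank–nullity, nullity = 5 − 4 = 1.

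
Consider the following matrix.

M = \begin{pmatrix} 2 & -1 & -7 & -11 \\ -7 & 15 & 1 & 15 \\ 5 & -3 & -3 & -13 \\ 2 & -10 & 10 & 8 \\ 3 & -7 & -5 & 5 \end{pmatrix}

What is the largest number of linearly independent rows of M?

4

Row reduce to echelon form.
R2 ← R2 + (7/2)·R1: [0, 23/2, -47/2, -47/2]
R3 ← R3 − (5/2)·R1: [0, -1/2, 29/2, 29/2]
R4 ← R4 − R1: [0, -9, 17, 19]
R5 ← R5 − (3/2)·R1: [0, -11/2, 11/2, 43/2]
R3 ← R3 + (1/23)·R2: [0, 0, 310/23, 310/23]
R4 ← R4 + (18/23)·R2: [0, 0, -32/23, 14/23]
R5 ← R5 + (11/23)·R2: [0, 0, -132/23, 236/23]
R4 ← R4 + (16/155)·R3: [0, 0, 0, 2]
R5 ← R5 + (66/155)·R3: [0, 0, 0, 16]
R5 ← R5 − (8)·R4: [0, 0, 0, 0]
Echelon form has 4 nonzero rows, so rank(M) = 4.
The rank gives the maximum number of linearly independent rows: 4.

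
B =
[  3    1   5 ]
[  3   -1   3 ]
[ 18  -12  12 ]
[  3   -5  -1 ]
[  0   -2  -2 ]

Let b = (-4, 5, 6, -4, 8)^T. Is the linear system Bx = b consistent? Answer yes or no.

Row reduce the augmented matrix [B | b].
R2 ← R2 − R1: [0, -2, -2, 9]
R3 ← R3 − (6)·R1: [0, -18, -18, 30]
R4 ← R4 − R1: [0, -6, -6, 0]
R3 ← R3 − (9)·R2: [0, 0, 0, -51]
R4 ← R4 − (3)·R2: [0, 0, 0, -27]
R5 ← R5 − R2: [0, 0, 0, -1]
R4 ← R4 − (9/17)·R3: [0, 0, 0, 0]
R5 ← R5 − (1/51)·R3: [0, 0, 0, 0]
The echelon form has 3 nonzero rows; the last pivot sits in the augmented column, so rank(B) = 2 but rank([B|b]) = 3.
Since the ranks differ, the system is inconsistent.

no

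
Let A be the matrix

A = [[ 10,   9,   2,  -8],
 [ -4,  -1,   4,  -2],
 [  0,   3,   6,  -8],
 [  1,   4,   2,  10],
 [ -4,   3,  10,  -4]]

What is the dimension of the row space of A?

Row reduce to echelon form.
R2 ← R2 + (2/5)·R1: [0, 13/5, 24/5, -26/5]
R4 ← R4 − (1/10)·R1: [0, 31/10, 9/5, 54/5]
R5 ← R5 + (2/5)·R1: [0, 33/5, 54/5, -36/5]
R3 ← R3 − (15/13)·R2: [0, 0, 6/13, -2]
R4 ← R4 − (31/26)·R2: [0, 0, -51/13, 17]
R5 ← R5 − (33/13)·R2: [0, 0, -18/13, 6]
R4 ← R4 + (17/2)·R3: [0, 0, 0, 0]
R5 ← R5 + (3)·R3: [0, 0, 0, 0]
Echelon form has 3 nonzero rows, so rank(A) = 3.
The row space has dimension equal to the rank: 3.

3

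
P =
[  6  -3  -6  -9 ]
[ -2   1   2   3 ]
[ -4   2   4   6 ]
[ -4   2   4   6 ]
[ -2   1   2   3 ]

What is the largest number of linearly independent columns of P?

1

Row reduce to echelon form.
R2 ← R2 + (1/3)·R1: [0, 0, 0, 0]
R3 ← R3 + (2/3)·R1: [0, 0, 0, 0]
R4 ← R4 + (2/3)·R1: [0, 0, 0, 0]
R5 ← R5 + (1/3)·R1: [0, 0, 0, 0]
Echelon form has 1 nonzero row, so rank(P) = 1.
The rank gives the maximum number of linearly independent columns: 1.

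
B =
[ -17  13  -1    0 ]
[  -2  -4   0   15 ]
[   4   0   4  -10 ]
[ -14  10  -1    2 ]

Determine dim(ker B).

1

Row reduce to echelon form.
R2 ← R2 − (2/17)·R1: [0, -94/17, 2/17, 15]
R3 ← R3 + (4/17)·R1: [0, 52/17, 64/17, -10]
R4 ← R4 − (14/17)·R1: [0, -12/17, -3/17, 2]
R3 ← R3 + (26/47)·R2: [0, 0, 180/47, -80/47]
R4 ← R4 − (6/47)·R2: [0, 0, -9/47, 4/47]
R4 ← R4 + (1/20)·R3: [0, 0, 0, 0]
3 nonzero rows, so rank(B) = 3.
B has 4 columns; by rank–nullity, nullity = 4 − 3 = 1.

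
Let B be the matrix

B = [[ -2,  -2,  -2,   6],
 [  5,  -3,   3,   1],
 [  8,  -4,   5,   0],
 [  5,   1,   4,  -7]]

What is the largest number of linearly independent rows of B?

2

Row reduce to echelon form.
R2 ← R2 + (5/2)·R1: [0, -8, -2, 16]
R3 ← R3 + (4)·R1: [0, -12, -3, 24]
R4 ← R4 + (5/2)·R1: [0, -4, -1, 8]
R3 ← R3 − (3/2)·R2: [0, 0, 0, 0]
R4 ← R4 − (1/2)·R2: [0, 0, 0, 0]
Echelon form has 2 nonzero rows, so rank(B) = 2.
The rank gives the maximum number of linearly independent rows: 2.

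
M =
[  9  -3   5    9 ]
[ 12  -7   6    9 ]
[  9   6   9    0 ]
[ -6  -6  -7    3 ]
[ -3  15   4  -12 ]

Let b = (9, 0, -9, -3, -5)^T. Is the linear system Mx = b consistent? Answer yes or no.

no

Row reduce the augmented matrix [M | b].
R2 ← R2 − (4/3)·R1: [0, -3, -2/3, -3, -12]
R3 ← R3 − R1: [0, 9, 4, -9, -18]
R4 ← R4 + (2/3)·R1: [0, -8, -11/3, 9, 3]
R5 ← R5 + (1/3)·R1: [0, 14, 17/3, -9, -2]
R3 ← R3 + (3)·R2: [0, 0, 2, -18, -54]
R4 ← R4 − (8/3)·R2: [0, 0, -17/9, 17, 35]
R5 ← R5 + (14/3)·R2: [0, 0, 23/9, -23, -58]
R4 ← R4 + (17/18)·R3: [0, 0, 0, 0, -16]
R5 ← R5 − (23/18)·R3: [0, 0, 0, 0, 11]
R5 ← R5 + (11/16)·R4: [0, 0, 0, 0, 0]
The echelon form has 4 nonzero rows; the last pivot sits in the augmented column, so rank(M) = 3 but rank([M|b]) = 4.
Since the ranks differ, the system is inconsistent.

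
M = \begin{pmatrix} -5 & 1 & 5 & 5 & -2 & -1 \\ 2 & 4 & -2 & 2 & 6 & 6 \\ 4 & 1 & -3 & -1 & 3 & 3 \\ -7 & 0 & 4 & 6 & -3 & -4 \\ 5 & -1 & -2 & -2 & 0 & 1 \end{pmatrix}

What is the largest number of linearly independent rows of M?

Row reduce to echelon form.
R2 ← R2 + (2/5)·R1: [0, 22/5, 0, 4, 26/5, 28/5]
R3 ← R3 + (4/5)·R1: [0, 9/5, 1, 3, 7/5, 11/5]
R4 ← R4 − (7/5)·R1: [0, -7/5, -3, -1, -1/5, -13/5]
R5 ← R5 + R1: [0, 0, 3, 3, -2, 0]
R3 ← R3 − (9/22)·R2: [0, 0, 1, 15/11, -8/11, -1/11]
R4 ← R4 + (7/22)·R2: [0, 0, -3, 3/11, 16/11, -9/11]
R4 ← R4 + (3)·R3: [0, 0, 0, 48/11, -8/11, -12/11]
R5 ← R5 − (3)·R3: [0, 0, 0, -12/11, 2/11, 3/11]
R5 ← R5 + (1/4)·R4: [0, 0, 0, 0, 0, 0]
Echelon form has 4 nonzero rows, so rank(M) = 4.
The rank gives the maximum number of linearly independent rows: 4.

4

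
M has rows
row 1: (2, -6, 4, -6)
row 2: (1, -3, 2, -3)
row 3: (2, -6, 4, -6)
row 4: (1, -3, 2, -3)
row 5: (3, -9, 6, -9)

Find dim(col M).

1

Row reduce to echelon form.
R2 ← R2 − (1/2)·R1: [0, 0, 0, 0]
R3 ← R3 − R1: [0, 0, 0, 0]
R4 ← R4 − (1/2)·R1: [0, 0, 0, 0]
R5 ← R5 − (3/2)·R1: [0, 0, 0, 0]
Echelon form has 1 nonzero row, so rank(M) = 1.
The column space has dimension equal to the rank: 1.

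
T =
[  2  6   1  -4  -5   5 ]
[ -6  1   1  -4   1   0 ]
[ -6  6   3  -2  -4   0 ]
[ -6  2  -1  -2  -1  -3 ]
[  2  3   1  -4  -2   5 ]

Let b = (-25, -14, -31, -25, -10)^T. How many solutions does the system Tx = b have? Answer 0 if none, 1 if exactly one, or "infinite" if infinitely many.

infinite

Row reduce the augmented matrix [T | b].
R2 ← R2 + (3)·R1: [0, 19, 4, -16, -14, 15, -89]
R3 ← R3 + (3)·R1: [0, 24, 6, -14, -19, 15, -106]
R4 ← R4 + (3)·R1: [0, 20, 2, -14, -16, 12, -100]
R5 ← R5 − R1: [0, -3, 0, 0, 3, 0, 15]
R3 ← R3 − (24/19)·R2: [0, 0, 18/19, 118/19, -25/19, -75/19, 122/19]
R4 ← R4 − (20/19)·R2: [0, 0, -42/19, 54/19, -24/19, -72/19, -120/19]
R5 ← R5 + (3/19)·R2: [0, 0, 12/19, -48/19, 15/19, 45/19, 18/19]
R4 ← R4 + (7/3)·R3: [0, 0, 0, 52/3, -13/3, -13, 26/3]
R5 ← R5 − (2/3)·R3: [0, 0, 0, -20/3, 5/3, 5, -10/3]
R5 ← R5 + (5/13)·R4: [0, 0, 0, 0, 0, 0, 0]
The echelon form has 4 nonzero rows, and every pivot lies in the first 6 columns, so rank(T) = rank([T|b]) = 4.
The system is consistent.
rank = 4 < 6 unknowns, so there are infinitely many solutions.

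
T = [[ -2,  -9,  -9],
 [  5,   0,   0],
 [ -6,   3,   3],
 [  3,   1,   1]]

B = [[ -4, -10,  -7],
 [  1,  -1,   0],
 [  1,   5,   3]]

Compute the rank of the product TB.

2

First compute TB:
[[-10, -16, -13],
 [-20, -50, -35],
 [ 30,  72,  51],
 [-10, -26, -18]]
Now row reduce the product.
R2 ← R2 − (2)·R1: [0, -18, -9]
R3 ← R3 + (3)·R1: [0, 24, 12]
R4 ← R4 − R1: [0, -10, -5]
R3 ← R3 + (4/3)·R2: [0, 0, 0]
R4 ← R4 − (5/9)·R2: [0, 0, 0]
2 nonzero rows, so rank(TB) = 2.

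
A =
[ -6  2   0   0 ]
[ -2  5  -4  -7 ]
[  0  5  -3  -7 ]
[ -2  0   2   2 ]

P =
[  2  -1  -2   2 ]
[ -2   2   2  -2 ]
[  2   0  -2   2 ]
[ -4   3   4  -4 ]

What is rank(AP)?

First compute AP:
[[-16,  10,  16, -16],
 [  6,  -9,  -6,   6],
 [ 12, -11, -12,  12],
 [ -8,   8,   8,  -8]]
Now row reduce the product.
R2 ← R2 + (3/8)·R1: [0, -21/4, 0, 0]
R3 ← R3 + (3/4)·R1: [0, -7/2, 0, 0]
R4 ← R4 − (1/2)·R1: [0, 3, 0, 0]
R3 ← R3 − (2/3)·R2: [0, 0, 0, 0]
R4 ← R4 + (4/7)·R2: [0, 0, 0, 0]
2 nonzero rows, so rank(AP) = 2.

2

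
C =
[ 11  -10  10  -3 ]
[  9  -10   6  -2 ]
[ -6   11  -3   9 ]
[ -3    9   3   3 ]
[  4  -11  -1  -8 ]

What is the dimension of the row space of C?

Row reduce to echelon form.
R2 ← R2 − (9/11)·R1: [0, -20/11, -24/11, 5/11]
R3 ← R3 + (6/11)·R1: [0, 61/11, 27/11, 81/11]
R4 ← R4 + (3/11)·R1: [0, 69/11, 63/11, 24/11]
R5 ← R5 − (4/11)·R1: [0, -81/11, -51/11, -76/11]
R3 ← R3 + (61/20)·R2: [0, 0, -21/5, 35/4]
R4 ← R4 + (69/20)·R2: [0, 0, -9/5, 15/4]
R5 ← R5 − (81/20)·R2: [0, 0, 21/5, -35/4]
R4 ← R4 − (3/7)·R3: [0, 0, 0, 0]
R5 ← R5 + R3: [0, 0, 0, 0]
Echelon form has 3 nonzero rows, so rank(C) = 3.
The row space has dimension equal to the rank: 3.

3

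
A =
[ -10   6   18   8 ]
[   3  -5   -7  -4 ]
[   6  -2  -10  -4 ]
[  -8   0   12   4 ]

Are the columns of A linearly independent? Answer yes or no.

no

Row reduce A to echelon form.
R2 ← R2 + (3/10)·R1: [0, -16/5, -8/5, -8/5]
R3 ← R3 + (3/5)·R1: [0, 8/5, 4/5, 4/5]
R4 ← R4 − (4/5)·R1: [0, -24/5, -12/5, -12/5]
R3 ← R3 + (1/2)·R2: [0, 0, 0, 0]
R4 ← R4 − (3/2)·R2: [0, 0, 0, 0]
2 pivots among 4 columns.
Only 2 < 4 pivot columns, so the columns are linearly dependent.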